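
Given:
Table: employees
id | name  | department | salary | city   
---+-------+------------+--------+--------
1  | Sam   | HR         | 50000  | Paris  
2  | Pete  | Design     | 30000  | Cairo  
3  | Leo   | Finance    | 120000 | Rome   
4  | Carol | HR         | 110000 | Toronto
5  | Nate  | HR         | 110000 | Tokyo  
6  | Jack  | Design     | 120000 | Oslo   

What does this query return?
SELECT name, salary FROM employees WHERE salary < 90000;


Filtering: salary < 90000
Matching: 2 rows

2 rows:
Sam, 50000
Pete, 30000


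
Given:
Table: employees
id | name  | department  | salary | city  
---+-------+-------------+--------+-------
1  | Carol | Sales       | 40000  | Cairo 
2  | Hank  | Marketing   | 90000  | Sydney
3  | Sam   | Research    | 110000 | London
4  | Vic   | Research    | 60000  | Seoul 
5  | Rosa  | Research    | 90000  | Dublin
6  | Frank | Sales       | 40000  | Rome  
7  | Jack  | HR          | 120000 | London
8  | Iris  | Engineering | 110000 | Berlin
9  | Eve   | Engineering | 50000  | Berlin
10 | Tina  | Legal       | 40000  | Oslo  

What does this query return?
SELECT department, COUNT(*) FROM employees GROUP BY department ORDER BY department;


Assigning each row to its department group:
  Carol -> Sales
  Hank -> Marketing
  Sam -> Research
  Vic -> Research
  Rosa -> Research
  Frank -> Sales
  Jack -> HR
  Iris -> Engineering
  Eve -> Engineering
  Tina -> Legal


6 groups:
Engineering, 2
HR, 1
Legal, 1
Marketing, 1
Research, 3
Sales, 2


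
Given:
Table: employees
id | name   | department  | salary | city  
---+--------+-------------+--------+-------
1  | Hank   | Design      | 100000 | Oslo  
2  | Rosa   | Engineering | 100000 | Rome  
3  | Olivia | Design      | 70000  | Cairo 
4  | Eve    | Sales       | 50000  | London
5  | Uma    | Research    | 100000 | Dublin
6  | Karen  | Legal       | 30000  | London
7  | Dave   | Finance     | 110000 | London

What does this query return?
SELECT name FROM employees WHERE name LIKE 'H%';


LIKE 'H%' matches names starting with 'H'
Matching: 1

1 rows:
Hank


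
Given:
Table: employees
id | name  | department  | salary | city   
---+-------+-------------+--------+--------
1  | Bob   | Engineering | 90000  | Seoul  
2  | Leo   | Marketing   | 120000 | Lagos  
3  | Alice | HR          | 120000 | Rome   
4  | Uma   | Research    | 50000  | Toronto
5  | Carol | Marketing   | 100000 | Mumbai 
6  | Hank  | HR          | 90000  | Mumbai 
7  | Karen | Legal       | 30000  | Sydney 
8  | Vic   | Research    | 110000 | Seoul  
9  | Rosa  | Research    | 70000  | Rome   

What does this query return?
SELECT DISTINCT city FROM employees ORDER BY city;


All 'city' values (row order): Seoul, Lagos, Rome, Toronto, Mumbai, Mumbai, Sydney, Seoul, Rome
Removing duplicates leaves 6 unique value(s).

6 values:
Lagos
Mumbai
Rome
Seoul
Sydney
Toronto


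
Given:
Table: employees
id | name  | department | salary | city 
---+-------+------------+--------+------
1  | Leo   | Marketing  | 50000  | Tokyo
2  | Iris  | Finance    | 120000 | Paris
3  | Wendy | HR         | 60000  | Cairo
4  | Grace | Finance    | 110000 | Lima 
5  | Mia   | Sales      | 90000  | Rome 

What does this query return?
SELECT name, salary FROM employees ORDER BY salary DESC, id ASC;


Sorting by salary DESC, then id ASC for ties

5 rows:
Iris, 120000
Grace, 110000
Mia, 90000
Wendy, 60000
Leo, 50000


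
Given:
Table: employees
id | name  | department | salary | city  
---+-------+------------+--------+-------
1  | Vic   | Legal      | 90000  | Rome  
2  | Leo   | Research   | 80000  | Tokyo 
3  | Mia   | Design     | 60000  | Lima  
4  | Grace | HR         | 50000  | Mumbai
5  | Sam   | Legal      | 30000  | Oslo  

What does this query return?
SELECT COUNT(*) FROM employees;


COUNT(*) counts all rows

5


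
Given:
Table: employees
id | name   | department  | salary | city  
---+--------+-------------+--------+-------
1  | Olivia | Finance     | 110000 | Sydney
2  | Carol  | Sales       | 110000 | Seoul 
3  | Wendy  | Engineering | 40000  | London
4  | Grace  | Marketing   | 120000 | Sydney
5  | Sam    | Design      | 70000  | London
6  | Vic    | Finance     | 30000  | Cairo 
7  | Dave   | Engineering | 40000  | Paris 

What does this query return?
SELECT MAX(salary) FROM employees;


Salaries: 110000, 110000, 40000, 120000, 70000, 30000, 40000
MAX = 120000

120000


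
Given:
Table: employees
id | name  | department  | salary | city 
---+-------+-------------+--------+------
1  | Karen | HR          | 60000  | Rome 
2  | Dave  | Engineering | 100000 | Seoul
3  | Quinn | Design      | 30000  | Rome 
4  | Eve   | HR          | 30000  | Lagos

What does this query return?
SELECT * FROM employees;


SELECT * returns all 4 rows with all columns

4 rows:
1, Karen, HR, 60000, Rome
2, Dave, Engineering, 100000, Seoul
3, Quinn, Design, 30000, Rome
4, Eve, HR, 30000, Lagos


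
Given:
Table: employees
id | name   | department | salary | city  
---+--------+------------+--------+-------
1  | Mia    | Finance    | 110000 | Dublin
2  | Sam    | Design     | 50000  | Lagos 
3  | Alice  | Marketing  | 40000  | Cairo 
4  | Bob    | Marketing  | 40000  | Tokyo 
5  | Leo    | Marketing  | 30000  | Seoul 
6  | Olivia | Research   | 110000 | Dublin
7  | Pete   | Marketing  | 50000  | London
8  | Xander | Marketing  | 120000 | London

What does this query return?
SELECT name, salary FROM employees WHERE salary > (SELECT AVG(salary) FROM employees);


Subquery: AVG(salary) = 68750.0
Filtering: salary > 68750.0
  Mia (110000) -> MATCH
  Olivia (110000) -> MATCH
  Xander (120000) -> MATCH


3 rows:
Mia, 110000
Olivia, 110000
Xander, 120000


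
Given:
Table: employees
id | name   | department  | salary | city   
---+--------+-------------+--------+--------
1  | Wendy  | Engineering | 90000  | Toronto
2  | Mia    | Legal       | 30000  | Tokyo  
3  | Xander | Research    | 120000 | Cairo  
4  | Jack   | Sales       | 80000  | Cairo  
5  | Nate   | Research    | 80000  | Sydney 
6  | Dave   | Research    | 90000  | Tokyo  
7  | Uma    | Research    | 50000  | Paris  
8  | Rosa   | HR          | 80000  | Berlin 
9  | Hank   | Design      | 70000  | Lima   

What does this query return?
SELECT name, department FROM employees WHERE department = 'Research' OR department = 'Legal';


Filtering: department = 'Research' OR 'Legal'
Matching: 5 rows

5 rows:
Mia, Legal
Xander, Research
Nate, Research
Dave, Research
Uma, Research


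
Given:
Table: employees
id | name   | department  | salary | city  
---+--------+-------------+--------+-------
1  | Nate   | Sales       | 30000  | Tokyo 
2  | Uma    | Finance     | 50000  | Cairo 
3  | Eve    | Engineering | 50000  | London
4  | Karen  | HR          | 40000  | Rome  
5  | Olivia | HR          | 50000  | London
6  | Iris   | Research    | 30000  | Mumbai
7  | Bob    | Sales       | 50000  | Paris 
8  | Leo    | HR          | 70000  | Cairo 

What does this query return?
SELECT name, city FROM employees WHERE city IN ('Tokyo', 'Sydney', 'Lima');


Filtering: city IN ('Tokyo', 'Sydney', 'Lima')
Matching: 1 rows

1 rows:
Nate, Tokyo


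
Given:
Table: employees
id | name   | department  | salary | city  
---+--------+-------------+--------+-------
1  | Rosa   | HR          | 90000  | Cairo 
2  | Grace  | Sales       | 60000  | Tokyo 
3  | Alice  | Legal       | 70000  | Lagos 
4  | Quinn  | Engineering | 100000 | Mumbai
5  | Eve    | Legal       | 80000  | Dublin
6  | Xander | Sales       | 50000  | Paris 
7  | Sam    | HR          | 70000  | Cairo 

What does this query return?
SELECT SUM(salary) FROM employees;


SUM(salary) = 90000 + 60000 + 70000 + 100000 + 80000 + 50000 + 70000 = 520000

520000


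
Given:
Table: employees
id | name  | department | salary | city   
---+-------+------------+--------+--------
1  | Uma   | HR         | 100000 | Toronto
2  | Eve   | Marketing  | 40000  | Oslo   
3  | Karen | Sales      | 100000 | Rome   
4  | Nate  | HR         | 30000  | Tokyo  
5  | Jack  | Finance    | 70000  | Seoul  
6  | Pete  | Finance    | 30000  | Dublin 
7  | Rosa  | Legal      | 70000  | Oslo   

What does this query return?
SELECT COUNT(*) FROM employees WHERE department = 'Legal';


Counting rows where department = 'Legal'
  Rosa -> MATCH


1


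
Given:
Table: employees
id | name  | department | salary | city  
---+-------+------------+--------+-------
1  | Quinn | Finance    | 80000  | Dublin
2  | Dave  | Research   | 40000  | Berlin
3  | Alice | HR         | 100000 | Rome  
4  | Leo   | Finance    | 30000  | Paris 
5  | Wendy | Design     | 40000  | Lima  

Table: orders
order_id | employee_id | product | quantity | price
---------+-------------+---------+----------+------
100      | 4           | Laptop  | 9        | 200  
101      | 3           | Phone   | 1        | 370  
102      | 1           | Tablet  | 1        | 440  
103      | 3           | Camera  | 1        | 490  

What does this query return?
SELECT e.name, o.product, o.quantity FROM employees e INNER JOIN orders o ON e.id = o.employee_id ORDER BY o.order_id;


Joining employees.id = orders.employee_id:
  employee Leo (id=4) -> order Laptop
  employee Alice (id=3) -> order Phone
  employee Quinn (id=1) -> order Tablet
  employee Alice (id=3) -> order Camera


4 rows:
Leo, Laptop, 9
Alice, Phone, 1
Quinn, Tablet, 1
Alice, Camera, 1


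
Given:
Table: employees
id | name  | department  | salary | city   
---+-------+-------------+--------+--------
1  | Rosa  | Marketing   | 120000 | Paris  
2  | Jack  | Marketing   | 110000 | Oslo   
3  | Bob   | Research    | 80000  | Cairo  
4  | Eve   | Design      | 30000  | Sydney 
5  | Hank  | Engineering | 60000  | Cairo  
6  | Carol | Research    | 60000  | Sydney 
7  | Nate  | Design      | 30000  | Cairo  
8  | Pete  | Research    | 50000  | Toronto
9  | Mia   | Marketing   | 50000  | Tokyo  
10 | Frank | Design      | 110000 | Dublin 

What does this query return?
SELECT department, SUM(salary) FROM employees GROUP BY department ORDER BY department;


Summing salary within each department:
  Design: 30000 + 30000 + 110000 = 170000
  Engineering: 60000 = 60000
  Marketing: 120000 + 110000 + 50000 = 280000
  Research: 80000 + 60000 + 50000 = 190000


4 groups:
Design, 170000
Engineering, 60000
Marketing, 280000
Research, 190000


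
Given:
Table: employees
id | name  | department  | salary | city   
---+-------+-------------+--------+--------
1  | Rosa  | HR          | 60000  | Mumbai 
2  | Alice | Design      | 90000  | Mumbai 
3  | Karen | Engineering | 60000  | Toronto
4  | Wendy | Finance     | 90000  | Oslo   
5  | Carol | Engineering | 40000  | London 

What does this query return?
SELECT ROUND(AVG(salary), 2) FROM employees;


SUM(salary) = 340000
COUNT = 5
ROUND(AVG, 2) = ROUND(340000 / 5, 2) = 68000.0

68000.0


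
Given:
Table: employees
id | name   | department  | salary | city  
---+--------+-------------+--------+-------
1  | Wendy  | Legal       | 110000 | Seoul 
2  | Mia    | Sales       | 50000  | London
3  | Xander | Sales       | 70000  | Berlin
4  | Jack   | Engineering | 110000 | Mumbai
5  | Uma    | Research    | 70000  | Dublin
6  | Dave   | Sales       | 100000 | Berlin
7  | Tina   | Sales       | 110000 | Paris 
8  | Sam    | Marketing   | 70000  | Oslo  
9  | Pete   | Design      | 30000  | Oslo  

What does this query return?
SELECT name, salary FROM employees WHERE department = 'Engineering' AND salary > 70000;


Filtering: department = 'Engineering' AND salary > 70000
Matching: 1 rows

1 rows:
Jack, 110000


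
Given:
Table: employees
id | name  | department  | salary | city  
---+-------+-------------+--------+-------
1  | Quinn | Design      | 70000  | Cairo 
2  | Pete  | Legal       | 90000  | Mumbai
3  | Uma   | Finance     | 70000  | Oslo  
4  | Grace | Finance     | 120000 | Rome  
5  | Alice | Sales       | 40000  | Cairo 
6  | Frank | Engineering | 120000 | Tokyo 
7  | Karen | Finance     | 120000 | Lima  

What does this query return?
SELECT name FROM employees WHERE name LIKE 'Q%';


LIKE 'Q%' matches names starting with 'Q'
Matching: 1

1 rows:
Quinn


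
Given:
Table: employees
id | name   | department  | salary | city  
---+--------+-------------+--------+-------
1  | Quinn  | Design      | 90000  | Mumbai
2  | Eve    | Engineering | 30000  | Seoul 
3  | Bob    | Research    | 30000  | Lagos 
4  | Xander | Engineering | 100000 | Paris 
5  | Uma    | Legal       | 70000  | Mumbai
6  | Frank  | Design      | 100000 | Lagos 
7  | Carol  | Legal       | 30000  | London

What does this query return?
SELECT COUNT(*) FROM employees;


COUNT(*) counts all rows

7


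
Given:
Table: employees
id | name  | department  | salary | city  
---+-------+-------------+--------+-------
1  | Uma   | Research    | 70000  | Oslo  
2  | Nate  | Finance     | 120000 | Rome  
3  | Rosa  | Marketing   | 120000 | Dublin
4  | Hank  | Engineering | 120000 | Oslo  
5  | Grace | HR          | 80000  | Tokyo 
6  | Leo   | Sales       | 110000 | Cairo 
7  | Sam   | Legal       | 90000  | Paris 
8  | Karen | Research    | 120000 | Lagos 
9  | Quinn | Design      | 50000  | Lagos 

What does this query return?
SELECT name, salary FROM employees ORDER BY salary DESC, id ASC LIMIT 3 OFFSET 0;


Sort by salary DESC (id ASC tiebreak), then skip 0 and take 3
Rows 1 through 3

3 rows:
Nate, 120000
Rosa, 120000
Hank, 120000


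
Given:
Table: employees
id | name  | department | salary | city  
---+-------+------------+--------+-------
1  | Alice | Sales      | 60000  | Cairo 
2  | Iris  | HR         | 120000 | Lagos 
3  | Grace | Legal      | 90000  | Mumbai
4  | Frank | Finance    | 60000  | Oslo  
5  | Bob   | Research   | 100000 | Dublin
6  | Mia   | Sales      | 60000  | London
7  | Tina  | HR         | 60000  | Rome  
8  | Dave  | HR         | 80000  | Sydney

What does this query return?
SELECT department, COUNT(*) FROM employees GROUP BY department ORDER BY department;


Assigning each row to its department group:
  Alice -> Sales
  Iris -> HR
  Grace -> Legal
  Frank -> Finance
  Bob -> Research
  Mia -> Sales
  Tina -> HR
  Dave -> HR


5 groups:
Finance, 1
HR, 3
Legal, 1
Research, 1
Sales, 2


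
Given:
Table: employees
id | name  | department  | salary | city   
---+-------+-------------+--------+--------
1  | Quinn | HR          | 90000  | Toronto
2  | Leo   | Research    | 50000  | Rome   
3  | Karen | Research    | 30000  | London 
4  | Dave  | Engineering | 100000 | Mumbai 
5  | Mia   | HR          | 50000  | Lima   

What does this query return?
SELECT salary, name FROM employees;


Projecting columns: salary, name

5 rows:
90000, Quinn
50000, Leo
30000, Karen
100000, Dave
50000, Mia


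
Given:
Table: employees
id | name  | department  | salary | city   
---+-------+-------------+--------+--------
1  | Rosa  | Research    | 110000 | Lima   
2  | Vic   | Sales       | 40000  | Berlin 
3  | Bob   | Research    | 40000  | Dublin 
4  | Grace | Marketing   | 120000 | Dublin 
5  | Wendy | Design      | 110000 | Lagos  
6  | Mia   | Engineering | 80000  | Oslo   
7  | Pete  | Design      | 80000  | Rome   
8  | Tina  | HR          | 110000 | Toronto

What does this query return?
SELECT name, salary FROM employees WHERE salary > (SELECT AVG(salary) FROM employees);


Subquery: AVG(salary) = 86250.0
Filtering: salary > 86250.0
  Rosa (110000) -> MATCH
  Grace (120000) -> MATCH
  Wendy (110000) -> MATCH
  Tina (110000) -> MATCH


4 rows:
Rosa, 110000
Grace, 120000
Wendy, 110000
Tina, 110000


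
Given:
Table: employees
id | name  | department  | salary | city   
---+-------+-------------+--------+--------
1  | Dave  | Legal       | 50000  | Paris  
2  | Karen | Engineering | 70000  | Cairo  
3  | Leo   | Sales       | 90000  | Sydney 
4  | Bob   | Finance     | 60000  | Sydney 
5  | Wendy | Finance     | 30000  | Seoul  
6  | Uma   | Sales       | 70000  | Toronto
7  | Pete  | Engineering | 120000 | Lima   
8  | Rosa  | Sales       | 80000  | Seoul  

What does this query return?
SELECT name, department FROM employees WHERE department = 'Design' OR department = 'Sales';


Filtering: department = 'Design' OR 'Sales'
Matching: 3 rows

3 rows:
Leo, Sales
Uma, Sales
Rosa, Sales


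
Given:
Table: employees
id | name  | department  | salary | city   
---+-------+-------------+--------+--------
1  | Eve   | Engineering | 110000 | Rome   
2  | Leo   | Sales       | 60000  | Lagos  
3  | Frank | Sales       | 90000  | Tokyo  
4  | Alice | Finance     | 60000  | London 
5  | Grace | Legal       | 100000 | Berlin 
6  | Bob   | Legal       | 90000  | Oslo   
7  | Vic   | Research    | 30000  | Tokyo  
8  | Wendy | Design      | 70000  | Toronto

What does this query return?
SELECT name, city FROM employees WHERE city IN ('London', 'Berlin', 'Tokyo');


Filtering: city IN ('London', 'Berlin', 'Tokyo')
Matching: 4 rows

4 rows:
Frank, Tokyo
Alice, London
Grace, Berlin
Vic, Tokyo


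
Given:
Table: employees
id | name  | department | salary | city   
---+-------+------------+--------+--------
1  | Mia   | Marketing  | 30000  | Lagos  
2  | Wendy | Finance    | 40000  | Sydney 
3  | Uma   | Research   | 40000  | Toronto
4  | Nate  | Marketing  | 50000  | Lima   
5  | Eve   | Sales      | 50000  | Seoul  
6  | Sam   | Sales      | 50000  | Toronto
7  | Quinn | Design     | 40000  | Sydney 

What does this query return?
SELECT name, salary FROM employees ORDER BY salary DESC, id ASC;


Sorting by salary DESC, then id ASC for ties

7 rows:
Nate, 50000
Eve, 50000
Sam, 50000
Wendy, 40000
Uma, 40000
Quinn, 40000
Mia, 30000


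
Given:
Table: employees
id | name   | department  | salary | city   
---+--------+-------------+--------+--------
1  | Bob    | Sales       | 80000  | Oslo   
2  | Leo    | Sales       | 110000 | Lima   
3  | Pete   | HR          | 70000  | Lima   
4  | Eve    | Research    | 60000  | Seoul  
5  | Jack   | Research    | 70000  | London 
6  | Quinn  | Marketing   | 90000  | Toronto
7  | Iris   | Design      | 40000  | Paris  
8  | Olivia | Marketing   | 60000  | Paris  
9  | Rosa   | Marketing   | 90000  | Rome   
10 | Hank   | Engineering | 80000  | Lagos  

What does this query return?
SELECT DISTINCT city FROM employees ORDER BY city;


All 'city' values (row order): Oslo, Lima, Lima, Seoul, London, Toronto, Paris, Paris, Rome, Lagos
Removing duplicates leaves 8 unique value(s).

8 values:
Lagos
Lima
London
Oslo
Paris
Rome
Seoul
Toronto


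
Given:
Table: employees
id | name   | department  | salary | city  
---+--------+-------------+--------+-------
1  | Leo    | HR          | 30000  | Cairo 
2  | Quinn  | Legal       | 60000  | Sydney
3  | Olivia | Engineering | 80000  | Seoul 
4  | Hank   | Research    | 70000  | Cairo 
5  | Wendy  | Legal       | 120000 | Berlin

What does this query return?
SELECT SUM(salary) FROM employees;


SUM(salary) = 30000 + 60000 + 80000 + 70000 + 120000 = 360000

360000


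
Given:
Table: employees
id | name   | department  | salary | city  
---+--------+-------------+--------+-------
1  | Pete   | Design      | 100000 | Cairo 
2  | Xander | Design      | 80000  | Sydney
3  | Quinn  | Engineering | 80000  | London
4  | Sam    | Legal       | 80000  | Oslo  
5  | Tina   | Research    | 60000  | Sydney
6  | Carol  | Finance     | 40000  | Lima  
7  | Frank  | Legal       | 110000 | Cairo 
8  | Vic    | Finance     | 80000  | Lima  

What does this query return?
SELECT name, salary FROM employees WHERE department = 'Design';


Filtering: department = 'Design'
Matching rows: 2

2 rows:
Pete, 100000
Xander, 80000


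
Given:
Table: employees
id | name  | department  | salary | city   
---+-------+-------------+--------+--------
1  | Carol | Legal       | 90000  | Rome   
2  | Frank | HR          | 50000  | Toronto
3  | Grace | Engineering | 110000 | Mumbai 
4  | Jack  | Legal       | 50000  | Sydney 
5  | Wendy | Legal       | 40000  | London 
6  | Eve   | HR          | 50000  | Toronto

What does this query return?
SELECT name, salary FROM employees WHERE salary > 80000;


Filtering: salary > 80000
Matching: 2 rows

2 rows:
Carol, 90000
Grace, 110000


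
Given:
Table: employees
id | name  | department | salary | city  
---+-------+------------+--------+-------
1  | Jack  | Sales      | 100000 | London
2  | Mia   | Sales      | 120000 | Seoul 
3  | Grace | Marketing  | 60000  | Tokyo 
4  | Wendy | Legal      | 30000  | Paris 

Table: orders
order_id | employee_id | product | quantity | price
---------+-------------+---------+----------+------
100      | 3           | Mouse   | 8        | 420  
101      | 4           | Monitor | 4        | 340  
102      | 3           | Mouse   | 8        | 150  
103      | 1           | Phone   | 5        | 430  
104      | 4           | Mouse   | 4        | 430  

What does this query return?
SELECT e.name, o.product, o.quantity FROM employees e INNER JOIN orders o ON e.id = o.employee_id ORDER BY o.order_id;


Joining employees.id = orders.employee_id:
  employee Grace (id=3) -> order Mouse
  employee Wendy (id=4) -> order Monitor
  employee Grace (id=3) -> order Mouse
  employee Jack (id=1) -> order Phone
  employee Wendy (id=4) -> order Mouse


5 rows:
Grace, Mouse, 8
Wendy, Monitor, 4
Grace, Mouse, 8
Jack, Phone, 5
Wendy, Mouse, 4


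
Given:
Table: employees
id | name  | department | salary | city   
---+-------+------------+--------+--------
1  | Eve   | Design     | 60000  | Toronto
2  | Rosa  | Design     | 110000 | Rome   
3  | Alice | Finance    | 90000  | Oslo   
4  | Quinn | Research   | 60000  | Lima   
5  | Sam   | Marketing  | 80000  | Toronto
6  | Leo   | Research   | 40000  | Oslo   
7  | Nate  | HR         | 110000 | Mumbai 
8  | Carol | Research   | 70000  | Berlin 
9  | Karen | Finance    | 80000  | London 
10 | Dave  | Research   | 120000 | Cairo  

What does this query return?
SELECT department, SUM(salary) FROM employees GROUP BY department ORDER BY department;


Summing salary within each department:
  Design: 60000 + 110000 = 170000
  Finance: 90000 + 80000 = 170000
  HR: 110000 = 110000
  Marketing: 80000 = 80000
  Research: 60000 + 40000 + 70000 + 120000 = 290000


5 groups:
Design, 170000
Finance, 170000
HR, 110000
Marketing, 80000
Research, 290000


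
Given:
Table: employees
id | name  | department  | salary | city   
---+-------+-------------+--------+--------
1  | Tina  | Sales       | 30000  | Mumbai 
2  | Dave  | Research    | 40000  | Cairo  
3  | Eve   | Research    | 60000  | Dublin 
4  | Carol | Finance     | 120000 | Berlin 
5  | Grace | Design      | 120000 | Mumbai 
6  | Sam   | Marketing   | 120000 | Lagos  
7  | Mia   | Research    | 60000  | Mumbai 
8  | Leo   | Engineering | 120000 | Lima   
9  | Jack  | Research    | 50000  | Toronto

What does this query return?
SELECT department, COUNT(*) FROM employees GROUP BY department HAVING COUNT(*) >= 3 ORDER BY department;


Groups with count >= 3:
  Research: 4 -> PASS
  Design: 1 -> filtered out
  Engineering: 1 -> filtered out
  Finance: 1 -> filtered out
  Marketing: 1 -> filtered out
  Sales: 1 -> filtered out


1 groups:
Research, 4


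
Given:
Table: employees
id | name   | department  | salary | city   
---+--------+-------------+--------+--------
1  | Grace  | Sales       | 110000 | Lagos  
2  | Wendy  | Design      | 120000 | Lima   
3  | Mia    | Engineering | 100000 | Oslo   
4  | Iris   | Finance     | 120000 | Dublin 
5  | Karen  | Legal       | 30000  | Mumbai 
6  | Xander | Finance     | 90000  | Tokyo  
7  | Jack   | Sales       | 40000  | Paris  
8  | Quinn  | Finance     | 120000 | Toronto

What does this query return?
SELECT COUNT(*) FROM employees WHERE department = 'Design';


Counting rows where department = 'Design'
  Wendy -> MATCH


1


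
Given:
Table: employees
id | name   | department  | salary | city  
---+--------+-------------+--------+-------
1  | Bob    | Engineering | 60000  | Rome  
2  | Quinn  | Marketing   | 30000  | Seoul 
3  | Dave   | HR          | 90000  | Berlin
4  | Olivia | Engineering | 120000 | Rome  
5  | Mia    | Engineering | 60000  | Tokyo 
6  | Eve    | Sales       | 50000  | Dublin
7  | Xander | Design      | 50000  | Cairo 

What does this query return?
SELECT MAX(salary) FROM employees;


Salaries: 60000, 30000, 90000, 120000, 60000, 50000, 50000
MAX = 120000

120000


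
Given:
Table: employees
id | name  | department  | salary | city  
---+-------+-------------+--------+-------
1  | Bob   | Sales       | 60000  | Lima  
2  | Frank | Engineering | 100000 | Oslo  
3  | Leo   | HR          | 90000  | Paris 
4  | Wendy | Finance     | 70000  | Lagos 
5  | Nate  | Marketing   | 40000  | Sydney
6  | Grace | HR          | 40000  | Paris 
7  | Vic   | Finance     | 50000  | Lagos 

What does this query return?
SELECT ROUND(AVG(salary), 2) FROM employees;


SUM(salary) = 450000
COUNT = 7
ROUND(AVG, 2) = ROUND(450000 / 7, 2) = 64285.71

64285.71


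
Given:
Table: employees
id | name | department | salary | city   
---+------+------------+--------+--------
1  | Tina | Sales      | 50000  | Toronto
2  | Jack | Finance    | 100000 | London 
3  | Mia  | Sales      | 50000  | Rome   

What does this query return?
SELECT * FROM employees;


SELECT * returns all 3 rows with all columns

3 rows:
1, Tina, Sales, 50000, Toronto
2, Jack, Finance, 100000, London
3, Mia, Sales, 50000, Rome


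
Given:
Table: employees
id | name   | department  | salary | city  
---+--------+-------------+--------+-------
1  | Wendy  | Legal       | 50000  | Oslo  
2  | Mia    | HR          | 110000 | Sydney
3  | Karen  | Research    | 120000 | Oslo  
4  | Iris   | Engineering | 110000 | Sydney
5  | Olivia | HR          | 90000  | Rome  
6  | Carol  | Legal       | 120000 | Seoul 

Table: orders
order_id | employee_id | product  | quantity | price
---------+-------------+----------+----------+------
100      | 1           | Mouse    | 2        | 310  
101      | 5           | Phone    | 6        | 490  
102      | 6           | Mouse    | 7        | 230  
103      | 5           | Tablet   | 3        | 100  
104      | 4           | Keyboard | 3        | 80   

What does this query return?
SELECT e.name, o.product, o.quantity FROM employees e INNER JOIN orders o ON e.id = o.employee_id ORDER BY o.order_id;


Joining employees.id = orders.employee_id:
  employee Wendy (id=1) -> order Mouse
  employee Olivia (id=5) -> order Phone
  employee Carol (id=6) -> order Mouse
  employee Olivia (id=5) -> order Tablet
  employee Iris (id=4) -> order Keyboard


5 rows:
Wendy, Mouse, 2
Olivia, Phone, 6
Carol, Mouse, 7
Olivia, Tablet, 3
Iris, Keyboard, 3


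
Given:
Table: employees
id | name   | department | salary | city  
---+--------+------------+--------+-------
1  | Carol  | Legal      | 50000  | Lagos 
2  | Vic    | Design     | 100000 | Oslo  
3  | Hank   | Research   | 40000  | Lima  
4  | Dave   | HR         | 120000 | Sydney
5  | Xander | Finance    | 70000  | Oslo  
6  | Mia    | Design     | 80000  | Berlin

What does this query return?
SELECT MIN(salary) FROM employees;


Salaries: 50000, 100000, 40000, 120000, 70000, 80000
MIN = 40000

40000


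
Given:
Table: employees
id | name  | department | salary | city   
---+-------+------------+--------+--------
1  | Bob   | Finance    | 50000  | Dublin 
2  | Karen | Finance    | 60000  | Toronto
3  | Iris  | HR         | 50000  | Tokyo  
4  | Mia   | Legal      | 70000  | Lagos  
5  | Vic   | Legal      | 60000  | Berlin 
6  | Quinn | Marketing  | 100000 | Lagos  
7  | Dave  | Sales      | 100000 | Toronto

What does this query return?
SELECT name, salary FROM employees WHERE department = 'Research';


Filtering: department = 'Research'
Matching rows: 0

Empty result set (0 rows)


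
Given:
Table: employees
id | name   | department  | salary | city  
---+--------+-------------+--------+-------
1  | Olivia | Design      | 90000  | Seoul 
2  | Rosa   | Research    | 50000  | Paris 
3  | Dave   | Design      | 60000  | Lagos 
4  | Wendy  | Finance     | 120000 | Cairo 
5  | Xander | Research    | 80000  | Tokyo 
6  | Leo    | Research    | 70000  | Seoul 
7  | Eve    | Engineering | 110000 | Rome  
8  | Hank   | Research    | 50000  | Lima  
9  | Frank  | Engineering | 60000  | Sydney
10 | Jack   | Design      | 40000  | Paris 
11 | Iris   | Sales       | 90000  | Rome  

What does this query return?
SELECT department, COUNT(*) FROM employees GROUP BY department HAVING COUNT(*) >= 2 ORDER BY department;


Groups with count >= 2:
  Design: 3 -> PASS
  Engineering: 2 -> PASS
  Research: 4 -> PASS
  Finance: 1 -> filtered out
  Sales: 1 -> filtered out


3 groups:
Design, 3
Engineering, 2
Research, 4


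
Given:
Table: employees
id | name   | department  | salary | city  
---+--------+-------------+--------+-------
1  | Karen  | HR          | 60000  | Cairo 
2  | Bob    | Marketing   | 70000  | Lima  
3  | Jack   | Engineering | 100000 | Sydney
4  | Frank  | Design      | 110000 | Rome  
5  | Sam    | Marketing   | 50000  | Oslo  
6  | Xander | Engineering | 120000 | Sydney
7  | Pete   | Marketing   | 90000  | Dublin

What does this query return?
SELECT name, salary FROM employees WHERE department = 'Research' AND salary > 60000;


Filtering: department = 'Research' AND salary > 60000
Matching: 0 rows

Empty result set (0 rows)


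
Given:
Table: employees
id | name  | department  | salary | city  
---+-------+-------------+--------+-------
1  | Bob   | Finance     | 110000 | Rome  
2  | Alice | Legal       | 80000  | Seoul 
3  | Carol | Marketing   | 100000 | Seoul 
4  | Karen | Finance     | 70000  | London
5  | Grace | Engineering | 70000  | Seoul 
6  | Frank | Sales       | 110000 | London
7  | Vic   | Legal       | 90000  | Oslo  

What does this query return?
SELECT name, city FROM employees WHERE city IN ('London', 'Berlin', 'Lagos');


Filtering: city IN ('London', 'Berlin', 'Lagos')
Matching: 2 rows

2 rows:
Karen, London
Frank, London


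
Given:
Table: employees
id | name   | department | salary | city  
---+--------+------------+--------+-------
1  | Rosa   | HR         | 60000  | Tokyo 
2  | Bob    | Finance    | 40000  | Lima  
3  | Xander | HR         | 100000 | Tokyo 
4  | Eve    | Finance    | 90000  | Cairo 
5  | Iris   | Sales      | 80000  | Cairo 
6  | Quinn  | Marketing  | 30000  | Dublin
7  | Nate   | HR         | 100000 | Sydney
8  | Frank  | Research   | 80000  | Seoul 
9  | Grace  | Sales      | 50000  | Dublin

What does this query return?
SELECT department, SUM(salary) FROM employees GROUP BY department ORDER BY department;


Summing salary within each department:
  Finance: 40000 + 90000 = 130000
  HR: 60000 + 100000 + 100000 = 260000
  Marketing: 30000 = 30000
  Research: 80000 = 80000
  Sales: 80000 + 50000 = 130000


5 groups:
Finance, 130000
HR, 260000
Marketing, 30000
Research, 80000
Sales, 130000


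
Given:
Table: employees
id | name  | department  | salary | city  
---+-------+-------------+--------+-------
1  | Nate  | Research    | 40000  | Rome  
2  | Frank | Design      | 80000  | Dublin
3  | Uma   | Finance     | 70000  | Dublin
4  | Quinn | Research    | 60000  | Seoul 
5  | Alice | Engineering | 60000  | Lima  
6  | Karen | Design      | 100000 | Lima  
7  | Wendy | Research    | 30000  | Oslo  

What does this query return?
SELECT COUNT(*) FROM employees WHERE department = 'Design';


Counting rows where department = 'Design'
  Frank -> MATCH
  Karen -> MATCH


2


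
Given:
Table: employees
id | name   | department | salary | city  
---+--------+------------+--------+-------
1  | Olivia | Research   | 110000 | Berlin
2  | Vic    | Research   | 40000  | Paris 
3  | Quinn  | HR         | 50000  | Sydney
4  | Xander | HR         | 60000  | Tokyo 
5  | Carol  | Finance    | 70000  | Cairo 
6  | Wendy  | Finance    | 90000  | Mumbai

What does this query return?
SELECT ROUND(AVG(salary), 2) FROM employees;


SUM(salary) = 420000
COUNT = 6
ROUND(AVG, 2) = ROUND(420000 / 6, 2) = 70000.0

70000.0


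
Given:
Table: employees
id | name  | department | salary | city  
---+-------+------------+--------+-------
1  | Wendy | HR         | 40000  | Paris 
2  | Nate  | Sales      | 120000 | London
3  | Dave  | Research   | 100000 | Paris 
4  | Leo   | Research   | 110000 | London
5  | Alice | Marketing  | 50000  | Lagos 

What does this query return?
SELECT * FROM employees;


SELECT * returns all 5 rows with all columns

5 rows:
1, Wendy, HR, 40000, Paris
2, Nate, Sales, 120000, London
3, Dave, Research, 100000, Paris
4, Leo, Research, 110000, London
5, Alice, Marketing, 50000, Lagos


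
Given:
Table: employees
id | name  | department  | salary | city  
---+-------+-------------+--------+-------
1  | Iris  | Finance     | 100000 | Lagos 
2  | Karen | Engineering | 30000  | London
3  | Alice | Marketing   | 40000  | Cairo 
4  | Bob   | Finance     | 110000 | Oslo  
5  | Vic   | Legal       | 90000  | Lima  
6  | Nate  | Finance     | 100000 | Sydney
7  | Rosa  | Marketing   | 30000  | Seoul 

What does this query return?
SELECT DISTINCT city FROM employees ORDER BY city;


All 'city' values (row order): Lagos, London, Cairo, Oslo, Lima, Sydney, Seoul
Removing duplicates leaves 7 unique value(s).

7 values:
Cairo
Lagos
Lima
London
Oslo
Seoul
Sydney


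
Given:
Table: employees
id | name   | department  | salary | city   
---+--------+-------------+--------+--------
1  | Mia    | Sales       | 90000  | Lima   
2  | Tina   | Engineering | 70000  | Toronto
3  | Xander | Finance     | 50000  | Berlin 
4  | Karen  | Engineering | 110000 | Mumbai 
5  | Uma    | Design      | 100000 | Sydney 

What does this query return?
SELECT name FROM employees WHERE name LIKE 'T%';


LIKE 'T%' matches names starting with 'T'
Matching: 1

1 rows:
Tina


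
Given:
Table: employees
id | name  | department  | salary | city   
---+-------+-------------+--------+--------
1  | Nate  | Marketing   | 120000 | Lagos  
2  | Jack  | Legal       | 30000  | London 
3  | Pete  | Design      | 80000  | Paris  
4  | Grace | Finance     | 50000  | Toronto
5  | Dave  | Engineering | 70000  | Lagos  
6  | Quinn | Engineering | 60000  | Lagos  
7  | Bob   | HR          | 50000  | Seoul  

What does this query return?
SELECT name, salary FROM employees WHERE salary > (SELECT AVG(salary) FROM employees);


Subquery: AVG(salary) = 65714.29
Filtering: salary > 65714.29
  Nate (120000) -> MATCH
  Pete (80000) -> MATCH
  Dave (70000) -> MATCH


3 rows:
Nate, 120000
Pete, 80000
Dave, 70000


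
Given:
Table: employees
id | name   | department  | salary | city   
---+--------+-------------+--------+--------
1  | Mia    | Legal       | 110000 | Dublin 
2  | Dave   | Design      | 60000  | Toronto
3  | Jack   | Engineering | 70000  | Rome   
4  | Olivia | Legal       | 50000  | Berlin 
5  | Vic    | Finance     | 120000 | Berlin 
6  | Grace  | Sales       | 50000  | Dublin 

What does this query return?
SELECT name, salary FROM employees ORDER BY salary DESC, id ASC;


Sorting by salary DESC, then id ASC for ties

6 rows:
Vic, 120000
Mia, 110000
Jack, 70000
Dave, 60000
Olivia, 50000
Grace, 50000


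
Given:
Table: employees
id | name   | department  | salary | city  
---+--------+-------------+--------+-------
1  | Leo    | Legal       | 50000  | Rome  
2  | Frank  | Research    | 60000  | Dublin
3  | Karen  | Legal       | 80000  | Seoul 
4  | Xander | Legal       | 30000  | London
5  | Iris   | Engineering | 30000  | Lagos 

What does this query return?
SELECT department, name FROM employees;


Projecting columns: department, name

5 rows:
Legal, Leo
Research, Frank
Legal, Karen
Legal, Xander
Engineering, Iris


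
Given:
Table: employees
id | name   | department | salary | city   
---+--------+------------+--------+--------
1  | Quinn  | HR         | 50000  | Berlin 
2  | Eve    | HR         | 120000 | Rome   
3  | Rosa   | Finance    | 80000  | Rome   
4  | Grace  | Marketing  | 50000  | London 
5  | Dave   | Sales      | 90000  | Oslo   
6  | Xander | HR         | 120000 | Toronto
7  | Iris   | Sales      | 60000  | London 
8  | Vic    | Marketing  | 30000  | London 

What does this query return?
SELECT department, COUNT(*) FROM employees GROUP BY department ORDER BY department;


Assigning each row to its department group:
  Quinn -> HR
  Eve -> HR
  Rosa -> Finance
  Grace -> Marketing
  Dave -> Sales
  Xander -> HR
  Iris -> Sales
  Vic -> Marketing


4 groups:
Finance, 1
HR, 3
Marketing, 2
Sales, 2


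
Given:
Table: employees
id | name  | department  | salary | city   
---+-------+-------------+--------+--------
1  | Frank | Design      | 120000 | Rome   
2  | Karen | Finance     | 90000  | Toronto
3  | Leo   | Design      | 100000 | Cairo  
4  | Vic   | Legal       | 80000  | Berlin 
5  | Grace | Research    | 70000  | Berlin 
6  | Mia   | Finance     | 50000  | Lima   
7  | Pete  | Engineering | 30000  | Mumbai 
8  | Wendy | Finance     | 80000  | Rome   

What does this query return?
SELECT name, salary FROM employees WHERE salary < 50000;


Filtering: salary < 50000
Matching: 1 rows

1 rows:
Pete, 30000


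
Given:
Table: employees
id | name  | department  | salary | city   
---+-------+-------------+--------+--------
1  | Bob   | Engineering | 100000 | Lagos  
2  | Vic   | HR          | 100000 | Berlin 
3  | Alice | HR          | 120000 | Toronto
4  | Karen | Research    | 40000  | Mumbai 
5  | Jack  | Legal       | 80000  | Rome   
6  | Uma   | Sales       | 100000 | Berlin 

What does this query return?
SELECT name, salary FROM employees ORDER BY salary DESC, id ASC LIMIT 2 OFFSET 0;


Sort by salary DESC (id ASC tiebreak), then skip 0 and take 2
Rows 1 through 2

2 rows:
Alice, 120000
Bob, 100000


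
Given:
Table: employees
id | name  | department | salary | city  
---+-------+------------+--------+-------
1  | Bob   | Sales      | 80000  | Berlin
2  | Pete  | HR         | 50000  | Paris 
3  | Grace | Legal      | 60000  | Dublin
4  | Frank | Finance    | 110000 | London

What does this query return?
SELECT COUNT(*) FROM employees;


COUNT(*) counts all rows

4


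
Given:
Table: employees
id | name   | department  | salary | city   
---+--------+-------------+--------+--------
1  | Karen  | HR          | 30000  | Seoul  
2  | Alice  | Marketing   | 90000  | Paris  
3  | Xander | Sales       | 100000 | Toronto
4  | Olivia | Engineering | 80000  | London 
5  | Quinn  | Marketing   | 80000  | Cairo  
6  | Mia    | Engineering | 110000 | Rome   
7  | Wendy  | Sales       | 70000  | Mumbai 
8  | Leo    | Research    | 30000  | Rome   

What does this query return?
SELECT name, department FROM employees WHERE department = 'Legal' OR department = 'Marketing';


Filtering: department = 'Legal' OR 'Marketing'
Matching: 2 rows

2 rows:
Alice, Marketing
Quinn, Marketing


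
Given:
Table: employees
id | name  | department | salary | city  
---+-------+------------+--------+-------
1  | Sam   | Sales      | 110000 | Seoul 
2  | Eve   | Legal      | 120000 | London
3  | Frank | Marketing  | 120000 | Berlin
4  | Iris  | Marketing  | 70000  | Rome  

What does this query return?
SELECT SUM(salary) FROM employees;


SUM(salary) = 110000 + 120000 + 120000 + 70000 = 420000

420000


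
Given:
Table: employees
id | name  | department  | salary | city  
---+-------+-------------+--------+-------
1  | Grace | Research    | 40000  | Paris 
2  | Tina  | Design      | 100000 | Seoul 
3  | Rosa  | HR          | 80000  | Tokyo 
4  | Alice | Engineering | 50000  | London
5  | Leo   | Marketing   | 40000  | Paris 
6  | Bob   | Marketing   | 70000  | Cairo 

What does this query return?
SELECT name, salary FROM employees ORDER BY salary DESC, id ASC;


Sorting by salary DESC, then id ASC for ties

6 rows:
Tina, 100000
Rosa, 80000
Bob, 70000
Alice, 50000
Grace, 40000
Leo, 40000


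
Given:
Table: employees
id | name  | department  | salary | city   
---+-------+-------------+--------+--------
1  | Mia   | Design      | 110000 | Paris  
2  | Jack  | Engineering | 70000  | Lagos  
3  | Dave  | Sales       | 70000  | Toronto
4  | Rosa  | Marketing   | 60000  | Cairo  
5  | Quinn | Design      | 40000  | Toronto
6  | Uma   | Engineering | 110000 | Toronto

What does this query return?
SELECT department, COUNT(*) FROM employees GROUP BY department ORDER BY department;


Assigning each row to its department group:
  Mia -> Design
  Jack -> Engineering
  Dave -> Sales
  Rosa -> Marketing
  Quinn -> Design
  Uma -> Engineering


4 groups:
Design, 2
Engineering, 2
Marketing, 1
Sales, 1
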